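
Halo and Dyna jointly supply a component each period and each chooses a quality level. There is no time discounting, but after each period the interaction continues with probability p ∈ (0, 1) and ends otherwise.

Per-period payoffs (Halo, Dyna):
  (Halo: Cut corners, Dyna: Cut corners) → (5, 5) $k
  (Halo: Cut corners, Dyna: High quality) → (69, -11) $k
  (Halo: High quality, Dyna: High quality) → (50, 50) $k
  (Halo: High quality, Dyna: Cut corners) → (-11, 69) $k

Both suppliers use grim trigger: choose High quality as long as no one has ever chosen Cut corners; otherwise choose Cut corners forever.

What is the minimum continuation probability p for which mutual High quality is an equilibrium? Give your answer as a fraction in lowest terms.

19/64

Expected cooperation value is 50 + p·50 + p²·50 + … = 50/(1−p); deviation gives 69 + p·5/(1−p).
50 ≥ 69(1−p) + 5p ⇒ 64p ≥ 19 ⇒ p ≥ 19/64.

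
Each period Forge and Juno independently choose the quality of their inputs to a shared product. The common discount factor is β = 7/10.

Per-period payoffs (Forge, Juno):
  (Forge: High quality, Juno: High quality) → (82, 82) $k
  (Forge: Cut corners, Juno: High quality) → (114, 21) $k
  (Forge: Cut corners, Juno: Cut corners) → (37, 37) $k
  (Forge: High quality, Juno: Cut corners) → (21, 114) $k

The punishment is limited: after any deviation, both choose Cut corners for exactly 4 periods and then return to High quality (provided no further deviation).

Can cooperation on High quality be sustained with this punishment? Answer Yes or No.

A one-shot deviation gives 114 now, then 37 for 4 periods, then back to 82.
Gain from deviating: (114−82) today; loss: (82−37) in each of the next 4 periods.
No-deviation condition: (82−37)(β+…+β^4) ≥ 114−82, i.e. β+…+β^4 ≥ 32/45.
At β = 7/10: β+…+β^4 = 1.7731 ≥ 0.7111.
So cooperation is sustainable.

Yes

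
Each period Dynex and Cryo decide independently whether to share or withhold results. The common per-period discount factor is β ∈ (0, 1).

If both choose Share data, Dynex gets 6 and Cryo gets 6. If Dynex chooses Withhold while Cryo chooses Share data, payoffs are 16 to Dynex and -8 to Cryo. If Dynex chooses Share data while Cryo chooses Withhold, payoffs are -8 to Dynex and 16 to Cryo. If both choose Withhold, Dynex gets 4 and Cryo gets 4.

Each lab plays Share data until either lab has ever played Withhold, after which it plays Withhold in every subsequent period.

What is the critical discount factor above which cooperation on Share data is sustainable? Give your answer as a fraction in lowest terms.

6/(1−β) ≥ 16 + 4β/(1−β)
6 ≥ 16 − 12β
β ≥ 10/12 = 5/6.

5/6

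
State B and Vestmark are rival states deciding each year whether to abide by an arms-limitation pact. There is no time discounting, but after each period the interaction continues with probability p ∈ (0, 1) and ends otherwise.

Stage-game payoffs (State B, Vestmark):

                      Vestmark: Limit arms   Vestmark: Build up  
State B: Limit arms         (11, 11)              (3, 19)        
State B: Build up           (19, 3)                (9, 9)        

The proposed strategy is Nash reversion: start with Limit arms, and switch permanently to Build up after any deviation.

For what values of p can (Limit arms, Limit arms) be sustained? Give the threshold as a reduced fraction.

4/5

With no time discounting, the continuation probability p plays the role of the discount factor.
Grim-trigger IC: 11/(1−p) ≥ 19 + 9p/(1−p) ⇒ p ≥ (19−11)/(19−9) = 4/5.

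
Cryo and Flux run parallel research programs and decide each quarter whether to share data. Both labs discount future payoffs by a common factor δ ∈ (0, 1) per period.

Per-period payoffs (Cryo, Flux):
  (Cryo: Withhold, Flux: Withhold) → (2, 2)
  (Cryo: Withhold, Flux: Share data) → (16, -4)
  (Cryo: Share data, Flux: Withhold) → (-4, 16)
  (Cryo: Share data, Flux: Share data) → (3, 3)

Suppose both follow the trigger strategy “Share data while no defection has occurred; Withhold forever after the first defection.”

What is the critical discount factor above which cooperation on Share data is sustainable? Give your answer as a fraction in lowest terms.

3/(1−δ) ≥ 16 + 2δ/(1−δ)
3 ≥ 16 − 14δ
δ ≥ 13/14.

13/14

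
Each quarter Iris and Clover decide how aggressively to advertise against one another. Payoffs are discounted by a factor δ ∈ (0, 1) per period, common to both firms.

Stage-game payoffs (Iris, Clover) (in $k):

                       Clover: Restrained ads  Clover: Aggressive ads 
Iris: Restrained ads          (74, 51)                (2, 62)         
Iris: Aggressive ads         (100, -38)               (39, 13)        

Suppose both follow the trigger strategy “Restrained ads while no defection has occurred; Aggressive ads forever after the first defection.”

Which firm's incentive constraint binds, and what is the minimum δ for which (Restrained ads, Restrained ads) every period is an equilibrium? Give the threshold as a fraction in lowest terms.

Iris's threshold: (100−74)/(100−39) = 26/61.
Clover's threshold: (62−51)/(62−13) = 11/49.
26/61 > 11/49, so Iris binds and δ* = 26/61.

Iris; δ ≥ 26/61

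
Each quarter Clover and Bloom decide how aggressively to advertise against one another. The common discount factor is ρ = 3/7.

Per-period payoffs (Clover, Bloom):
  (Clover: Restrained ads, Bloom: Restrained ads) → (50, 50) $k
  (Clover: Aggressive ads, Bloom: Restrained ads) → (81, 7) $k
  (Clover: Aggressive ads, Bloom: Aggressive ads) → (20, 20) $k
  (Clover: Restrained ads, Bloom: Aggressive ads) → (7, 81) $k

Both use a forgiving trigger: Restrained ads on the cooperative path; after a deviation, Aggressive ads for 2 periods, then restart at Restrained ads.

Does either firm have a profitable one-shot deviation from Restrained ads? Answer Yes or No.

Yes

A one-shot deviation gives 81 now, then 20 for 2 periods, then back to 50.
Gain from deviating: (81−50) today; loss: (50−20) in each of the next 2 periods.
No-deviation condition: (50−20)(ρ+…+ρ^2) ≥ 81−50, i.e. ρ+…+ρ^2 ≥ 31/30.
At ρ = 3/7: ρ+…+ρ^2 = 0.6122 < 1.0333.
So cooperation is not sustainable.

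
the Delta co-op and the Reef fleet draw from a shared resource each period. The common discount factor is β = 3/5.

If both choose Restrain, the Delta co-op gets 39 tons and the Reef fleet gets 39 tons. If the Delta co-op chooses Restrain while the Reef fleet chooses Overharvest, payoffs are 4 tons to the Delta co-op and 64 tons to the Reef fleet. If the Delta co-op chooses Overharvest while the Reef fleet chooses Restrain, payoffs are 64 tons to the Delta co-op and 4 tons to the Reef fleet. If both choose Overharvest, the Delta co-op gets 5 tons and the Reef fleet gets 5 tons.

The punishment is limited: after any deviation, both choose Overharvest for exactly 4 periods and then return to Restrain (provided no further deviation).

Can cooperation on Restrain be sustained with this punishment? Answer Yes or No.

Yes

Comparing payoff streams over the 5 periods until play realigns: cooperate → 39(1+β+…+β^4); deviate → 64 + 5(β+…+β^4).
Cooperation is sustained iff (39−5)(β+…+β^4) ≥ 64−39.
β+…+β^4 = 3/5·(1−(3/5)^4)/(1−3/5) = 1.3056, and (64−39)/(39−5) = 0.7353.
1.3056 ≥ 0.7353, so cooperation is sustainable.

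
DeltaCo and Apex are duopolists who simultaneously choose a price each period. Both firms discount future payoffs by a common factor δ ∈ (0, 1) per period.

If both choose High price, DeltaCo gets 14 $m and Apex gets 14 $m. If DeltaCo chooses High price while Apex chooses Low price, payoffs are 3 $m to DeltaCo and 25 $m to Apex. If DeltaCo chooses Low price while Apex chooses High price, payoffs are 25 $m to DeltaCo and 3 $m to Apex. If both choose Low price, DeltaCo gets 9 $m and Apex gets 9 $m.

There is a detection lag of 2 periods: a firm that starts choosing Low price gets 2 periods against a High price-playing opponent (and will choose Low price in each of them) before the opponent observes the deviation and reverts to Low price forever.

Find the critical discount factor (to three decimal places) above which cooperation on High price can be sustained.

A deviator earns 25 for 2 periods, then 9 forever; cooperating earns 14 forever. Multiplying the IC by (1−δ):
14 ≥ 25(1−δ^2) + 9δ^2, so 16·δ^2 ≥ 11 and δ^2 ≥ 11/16.
δ ≥ (11/16)^(1/2) ≈ 0.829.

0.829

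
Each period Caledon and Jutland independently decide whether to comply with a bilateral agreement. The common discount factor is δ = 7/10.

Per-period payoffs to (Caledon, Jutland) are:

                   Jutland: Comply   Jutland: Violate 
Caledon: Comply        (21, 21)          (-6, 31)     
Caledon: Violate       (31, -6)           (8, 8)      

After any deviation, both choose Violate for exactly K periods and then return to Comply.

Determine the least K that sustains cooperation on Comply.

Need Σ_{k=1}^{K} δ^k ≥ (31−21)/(21−8) = 0.7692 at δ = 7/10.
At K = 1 the sum is 0.7000 < 0.7692; at K = 2 it is 1.1900 ≥ 0.7692.
So the minimum punishment length is K = 2.

2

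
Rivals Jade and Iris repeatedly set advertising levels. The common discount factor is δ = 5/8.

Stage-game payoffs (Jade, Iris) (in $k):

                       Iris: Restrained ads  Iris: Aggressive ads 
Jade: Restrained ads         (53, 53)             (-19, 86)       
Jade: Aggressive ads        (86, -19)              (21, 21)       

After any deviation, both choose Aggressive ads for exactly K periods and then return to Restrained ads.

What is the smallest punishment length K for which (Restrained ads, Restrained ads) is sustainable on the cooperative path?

3

IC: δ(1−δ^K)/(1−δ) ≥ (86−53)/(53−21) = 33/32.
With δ = 5/8: need 1 − δ^K ≥ 33/32·(1−5/8)/(5/8), i.e. δ^K ≤ 0.3812.
Since (5/8)^2 = 0.3906 and (5/8)^3 = 0.2441, the smallest such K is 3.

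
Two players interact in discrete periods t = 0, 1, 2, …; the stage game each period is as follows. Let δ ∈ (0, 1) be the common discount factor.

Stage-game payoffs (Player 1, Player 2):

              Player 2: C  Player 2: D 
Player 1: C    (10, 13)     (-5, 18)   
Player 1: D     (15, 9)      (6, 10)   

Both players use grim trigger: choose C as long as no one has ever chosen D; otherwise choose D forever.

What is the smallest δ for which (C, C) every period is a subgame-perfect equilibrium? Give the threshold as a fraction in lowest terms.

5/8

For Player 1: deviation gain 15−10 = 5, per-period punishment loss 10−6 = 4. IC gives δ ≥ 5/9.
For Player 2: gain 5, loss 3 per period, so δ ≥ 5/8.
The tighter constraint is Player 2's, so cooperation needs δ ≥ 5/8.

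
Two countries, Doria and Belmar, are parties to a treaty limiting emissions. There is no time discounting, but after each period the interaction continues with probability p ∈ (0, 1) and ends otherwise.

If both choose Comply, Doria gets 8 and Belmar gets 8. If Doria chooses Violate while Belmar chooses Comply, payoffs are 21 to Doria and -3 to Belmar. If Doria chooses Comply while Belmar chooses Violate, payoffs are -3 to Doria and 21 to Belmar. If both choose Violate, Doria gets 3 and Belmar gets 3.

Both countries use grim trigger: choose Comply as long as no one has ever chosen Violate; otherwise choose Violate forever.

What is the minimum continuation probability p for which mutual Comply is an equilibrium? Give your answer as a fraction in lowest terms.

With no time discounting, the continuation probability p plays the role of the discount factor.
Grim-trigger IC: 8/(1−p) ≥ 21 + 3p/(1−p) ⇒ p ≥ (21−8)/(21−3) = 13/18.

13/18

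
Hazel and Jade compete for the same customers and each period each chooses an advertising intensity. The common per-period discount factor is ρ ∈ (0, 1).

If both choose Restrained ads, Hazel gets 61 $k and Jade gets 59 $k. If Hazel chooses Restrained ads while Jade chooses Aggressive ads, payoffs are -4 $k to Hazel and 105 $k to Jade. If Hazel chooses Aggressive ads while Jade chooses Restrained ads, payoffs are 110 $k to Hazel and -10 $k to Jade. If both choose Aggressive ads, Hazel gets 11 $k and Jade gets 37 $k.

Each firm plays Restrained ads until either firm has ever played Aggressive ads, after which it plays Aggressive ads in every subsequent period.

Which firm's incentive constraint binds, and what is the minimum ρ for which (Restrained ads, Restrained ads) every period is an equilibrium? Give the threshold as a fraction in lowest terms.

For Hazel: deviation gain 110−61 = 49, per-period punishment loss 61−11 = 50. IC gives ρ ≥ 49/99.
For Jade: gain 46, loss 22 per period, so ρ ≥ 46/68 = 23/34.
The tighter constraint is Jade's, so cooperation needs ρ ≥ 23/34.

Jade; ρ ≥ 23/34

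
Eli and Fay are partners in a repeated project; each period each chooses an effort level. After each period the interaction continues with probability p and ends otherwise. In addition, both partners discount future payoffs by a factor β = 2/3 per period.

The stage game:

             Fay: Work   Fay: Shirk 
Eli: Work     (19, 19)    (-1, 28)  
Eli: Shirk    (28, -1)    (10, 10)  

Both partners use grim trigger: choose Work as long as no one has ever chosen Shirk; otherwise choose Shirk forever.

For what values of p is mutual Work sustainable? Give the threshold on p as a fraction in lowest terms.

3/4

Expected continuation weight on next period's payoff is β·p = 2/3·p, which plays the role of the discount factor.
Cooperation requires 2/3·p ≥ (28−19)/(28−10) = 1/2, hence p ≥ 3/4.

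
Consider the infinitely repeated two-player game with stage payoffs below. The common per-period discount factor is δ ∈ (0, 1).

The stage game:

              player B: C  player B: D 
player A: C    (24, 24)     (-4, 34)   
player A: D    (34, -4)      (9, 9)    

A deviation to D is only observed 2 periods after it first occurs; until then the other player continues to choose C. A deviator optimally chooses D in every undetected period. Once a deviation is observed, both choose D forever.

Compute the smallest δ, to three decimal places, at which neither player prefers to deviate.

0.632

Deviating for the 2 undetected periods gains 34−24 = 10 per period over cooperation, then loses 24−9 = 15 per period forever once punishment starts.
Gain: 10(1 + δ + … + δ^1); loss: 15·δ^2/(1−δ).
No profitable deviation ⇔ 10(1−δ^2) ≤ 15·δ^2, i.e. δ^2 ≥ 10/(10+15) = 2/5.
Hence δ ≥ (2/5)^(1/2) ≈ 0.632.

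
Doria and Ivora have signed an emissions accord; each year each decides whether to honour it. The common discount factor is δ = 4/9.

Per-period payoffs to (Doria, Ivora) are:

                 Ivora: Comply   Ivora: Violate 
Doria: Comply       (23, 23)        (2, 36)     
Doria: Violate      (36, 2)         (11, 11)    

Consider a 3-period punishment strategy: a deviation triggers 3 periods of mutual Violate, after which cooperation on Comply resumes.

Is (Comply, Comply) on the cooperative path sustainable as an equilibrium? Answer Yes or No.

Comparing payoff streams over the 4 periods until play realigns: cooperate → 23(1+δ+…+δ^3); deviate → 36 + 11(δ+…+δ^3).
Cooperation is sustained iff (23−11)(δ+…+δ^3) ≥ 36−23.
δ+…+δ^3 = 4/9·(1−(4/9)^3)/(1−4/9) = 0.7298, and (36−23)/(23−11) = 1.0833.
0.7298 < 1.0833, so cooperation is not sustainable.

No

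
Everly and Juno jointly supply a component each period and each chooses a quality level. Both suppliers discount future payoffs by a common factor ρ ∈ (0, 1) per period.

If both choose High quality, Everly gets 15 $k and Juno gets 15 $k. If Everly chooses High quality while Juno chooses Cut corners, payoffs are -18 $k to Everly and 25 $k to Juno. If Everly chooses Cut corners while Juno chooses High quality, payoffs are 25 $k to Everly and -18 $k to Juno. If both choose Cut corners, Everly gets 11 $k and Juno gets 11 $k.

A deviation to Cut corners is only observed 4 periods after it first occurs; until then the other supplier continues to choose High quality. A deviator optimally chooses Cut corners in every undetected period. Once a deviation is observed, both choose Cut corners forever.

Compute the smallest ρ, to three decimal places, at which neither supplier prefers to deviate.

0.919

A deviator earns 25 for 4 periods, then 11 forever; cooperating earns 15 forever. Multiplying the IC by (1−ρ):
15 ≥ 25(1−ρ^4) + 11ρ^4, so 14·ρ^4 ≥ 10 and ρ^4 ≥ 5/7.
ρ ≥ (5/7)^(1/4) ≈ 0.919.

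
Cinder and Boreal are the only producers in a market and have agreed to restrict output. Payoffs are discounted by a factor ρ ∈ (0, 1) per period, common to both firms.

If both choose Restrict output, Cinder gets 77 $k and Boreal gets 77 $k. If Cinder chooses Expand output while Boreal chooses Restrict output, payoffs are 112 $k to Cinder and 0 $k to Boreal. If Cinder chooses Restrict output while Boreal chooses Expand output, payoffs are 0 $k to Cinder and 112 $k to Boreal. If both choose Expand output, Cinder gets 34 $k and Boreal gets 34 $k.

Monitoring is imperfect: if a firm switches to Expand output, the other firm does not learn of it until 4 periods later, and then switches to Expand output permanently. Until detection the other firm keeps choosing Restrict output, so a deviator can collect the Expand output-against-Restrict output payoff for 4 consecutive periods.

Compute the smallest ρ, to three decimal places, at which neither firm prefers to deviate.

A deviator earns 112 for 4 periods, then 34 forever; cooperating earns 77 forever. Multiplying the IC by (1−ρ):
77 ≥ 112(1−ρ^4) + 34ρ^4, so 78·ρ^4 ≥ 35 and ρ^4 ≥ 35/78.
ρ ≥ (35/78)^(1/4) ≈ 0.818.

0.818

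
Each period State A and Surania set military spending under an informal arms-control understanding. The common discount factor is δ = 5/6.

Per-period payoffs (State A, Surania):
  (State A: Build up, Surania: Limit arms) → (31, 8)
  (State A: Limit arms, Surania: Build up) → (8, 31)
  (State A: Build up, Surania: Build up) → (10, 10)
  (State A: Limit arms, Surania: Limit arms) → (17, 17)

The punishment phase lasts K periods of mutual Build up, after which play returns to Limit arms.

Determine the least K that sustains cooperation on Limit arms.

IC: δ(1−δ^K)/(1−δ) ≥ (31−17)/(17−10) = 2.
With δ = 5/6: need 1 − δ^K ≥ 2·(1−5/6)/(5/6), i.e. δ^K ≤ 0.6000.
Since (5/6)^2 = 0.6944 and (5/6)^3 = 0.5787, the smallest such K is 3.

3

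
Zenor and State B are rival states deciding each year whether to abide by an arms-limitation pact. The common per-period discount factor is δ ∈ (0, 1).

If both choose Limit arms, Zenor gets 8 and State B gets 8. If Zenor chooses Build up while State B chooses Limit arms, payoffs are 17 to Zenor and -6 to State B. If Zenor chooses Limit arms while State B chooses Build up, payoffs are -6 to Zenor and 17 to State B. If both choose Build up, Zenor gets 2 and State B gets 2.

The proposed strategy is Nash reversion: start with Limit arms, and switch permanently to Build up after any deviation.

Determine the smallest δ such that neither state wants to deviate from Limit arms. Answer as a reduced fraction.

One-period gain from deviating is 17 − 8 = 9. The loss is 8 − 2 = 6 in every subsequent period, with present value 6·δ/(1−δ).
Deviation is unprofitable when 6·δ/(1−δ) ≥ 9, i.e. δ/(1−δ) ≥ 3/2.
Equivalently δ ≥ 9/(9+6) = 3/5.

3/5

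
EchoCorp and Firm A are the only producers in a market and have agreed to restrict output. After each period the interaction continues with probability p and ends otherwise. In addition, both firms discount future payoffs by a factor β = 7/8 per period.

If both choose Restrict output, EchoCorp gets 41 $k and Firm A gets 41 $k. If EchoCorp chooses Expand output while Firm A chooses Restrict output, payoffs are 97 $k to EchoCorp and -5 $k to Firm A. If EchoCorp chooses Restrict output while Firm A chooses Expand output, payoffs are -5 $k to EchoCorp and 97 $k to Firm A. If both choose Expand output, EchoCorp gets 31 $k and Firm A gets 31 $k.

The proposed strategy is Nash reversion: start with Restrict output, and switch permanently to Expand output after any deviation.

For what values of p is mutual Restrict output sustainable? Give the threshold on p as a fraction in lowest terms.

32/33

Expected continuation weight on next period's payoff is β·p = 7/8·p, which plays the role of the discount factor.
Cooperation requires 7/8·p ≥ (97−41)/(97−31) = 28/33, hence p ≥ 32/33.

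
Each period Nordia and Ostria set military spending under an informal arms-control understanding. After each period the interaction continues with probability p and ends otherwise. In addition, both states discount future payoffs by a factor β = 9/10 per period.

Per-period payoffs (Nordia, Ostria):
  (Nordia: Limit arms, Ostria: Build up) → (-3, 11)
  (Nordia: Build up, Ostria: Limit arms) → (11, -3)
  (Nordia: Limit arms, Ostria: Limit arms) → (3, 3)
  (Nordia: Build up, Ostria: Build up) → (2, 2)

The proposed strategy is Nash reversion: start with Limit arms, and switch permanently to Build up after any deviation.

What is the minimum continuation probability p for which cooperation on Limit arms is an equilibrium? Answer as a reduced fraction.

With continuation probability p and discount β, the effective per-period discount factor is βp.
Grim-trigger IC: βp ≥ (11−3)/(11−2) = 8/9.
So p ≥ (8/9)/(9/10) = 80/81.

80/81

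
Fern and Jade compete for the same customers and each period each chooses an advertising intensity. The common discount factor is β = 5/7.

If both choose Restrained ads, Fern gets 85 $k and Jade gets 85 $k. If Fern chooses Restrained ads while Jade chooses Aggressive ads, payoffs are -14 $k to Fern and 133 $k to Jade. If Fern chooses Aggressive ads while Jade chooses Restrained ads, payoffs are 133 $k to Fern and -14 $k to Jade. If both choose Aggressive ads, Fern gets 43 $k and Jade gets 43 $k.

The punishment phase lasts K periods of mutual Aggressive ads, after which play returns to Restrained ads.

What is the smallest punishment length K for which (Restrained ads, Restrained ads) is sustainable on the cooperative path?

2

IC: β(1−β^K)/(1−β) ≥ (133−85)/(85−43) = 8/7.
With β = 5/7: need 1 − β^K ≥ 8/7·(1−5/7)/(5/7), i.e. β^K ≤ 0.5429.
Since (5/7)^1 = 0.7143 and (5/7)^2 = 0.5102, the smallest such K is 2.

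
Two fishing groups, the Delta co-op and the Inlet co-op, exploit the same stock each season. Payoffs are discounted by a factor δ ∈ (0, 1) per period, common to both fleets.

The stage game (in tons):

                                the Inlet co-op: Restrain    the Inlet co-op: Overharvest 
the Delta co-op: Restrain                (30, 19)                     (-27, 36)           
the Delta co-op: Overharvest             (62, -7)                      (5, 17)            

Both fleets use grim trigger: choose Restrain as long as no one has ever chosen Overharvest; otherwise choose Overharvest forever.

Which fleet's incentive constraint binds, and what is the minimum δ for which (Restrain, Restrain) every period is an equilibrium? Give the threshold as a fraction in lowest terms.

the Inlet co-op; δ ≥ 17/19

the Delta co-op: cooperation gives 30 each period; deviation gives 62 once then 5 forever.
  30/(1−δ) ≥ 62 + 5δ/(1−δ) ⇒ δ ≥ 32/57.
the Inlet co-op: cooperation gives 19 each period; deviation gives 36 once then 17 forever.
  δ ≥ 17/19.
Both must hold, so the binding constraint is the Inlet co-op's: δ ≥ 17/19.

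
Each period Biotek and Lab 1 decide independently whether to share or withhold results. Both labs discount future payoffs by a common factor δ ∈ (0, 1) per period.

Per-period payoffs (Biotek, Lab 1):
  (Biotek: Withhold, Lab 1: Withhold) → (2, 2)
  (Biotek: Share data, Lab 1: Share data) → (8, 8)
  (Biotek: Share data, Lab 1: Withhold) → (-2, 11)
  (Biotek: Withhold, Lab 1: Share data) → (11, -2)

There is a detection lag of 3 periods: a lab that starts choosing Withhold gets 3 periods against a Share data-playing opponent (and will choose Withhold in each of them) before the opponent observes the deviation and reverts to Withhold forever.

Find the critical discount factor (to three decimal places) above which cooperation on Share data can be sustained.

A deviator earns 11 for 3 periods, then 2 forever; cooperating earns 8 forever. Multiplying the IC by (1−δ):
8 ≥ 11(1−δ^3) + 2δ^3, so 9·δ^3 ≥ 3 and δ^3 ≥ 1/3.
δ ≥ (1/3)^(1/3) ≈ 0.693.

0.693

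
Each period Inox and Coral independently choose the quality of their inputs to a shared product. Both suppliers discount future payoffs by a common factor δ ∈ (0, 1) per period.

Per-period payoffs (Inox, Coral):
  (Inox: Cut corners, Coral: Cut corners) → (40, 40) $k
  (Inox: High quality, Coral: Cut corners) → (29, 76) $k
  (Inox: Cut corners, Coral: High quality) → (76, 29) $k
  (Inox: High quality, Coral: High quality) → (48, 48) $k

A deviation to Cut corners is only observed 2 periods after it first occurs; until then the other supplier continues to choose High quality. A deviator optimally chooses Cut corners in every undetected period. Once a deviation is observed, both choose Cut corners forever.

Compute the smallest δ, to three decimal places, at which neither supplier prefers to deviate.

The best deviation is to choose Cut corners for all 2 undetected periods, earning 76 each, then 40 forever once detected.
Deviation value: 76(1−δ^2)/(1−δ) + 40δ^2/(1−δ); cooperation value: 48/(1−δ).
IC: 48 ≥ 76(1−δ^2) + 40δ^2 = 76 − 36δ^2.
So δ^2 ≥ 28/36 = 7/9, giving δ ≥ (7/9)^(1/2) ≈ 0.882.

0.882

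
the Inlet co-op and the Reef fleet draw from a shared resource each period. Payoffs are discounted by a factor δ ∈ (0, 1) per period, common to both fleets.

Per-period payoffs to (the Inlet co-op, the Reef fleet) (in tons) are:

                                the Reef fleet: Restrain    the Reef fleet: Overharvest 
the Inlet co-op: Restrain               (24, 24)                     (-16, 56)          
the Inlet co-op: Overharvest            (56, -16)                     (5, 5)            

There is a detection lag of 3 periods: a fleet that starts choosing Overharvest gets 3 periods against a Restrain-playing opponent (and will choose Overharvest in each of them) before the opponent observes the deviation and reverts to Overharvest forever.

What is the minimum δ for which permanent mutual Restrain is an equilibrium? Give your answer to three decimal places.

Deviating for the 3 undetected periods gains 56−24 = 32 per period over cooperation, then loses 24−5 = 19 per period forever once punishment starts.
Gain: 32(1 + δ + … + δ^2); loss: 19·δ^3/(1−δ).
No profitable deviation ⇔ 32(1−δ^3) ≤ 19·δ^3, i.e. δ^3 ≥ 32/(32+19) = 32/51.
Hence δ ≥ (32/51)^(1/3) ≈ 0.856.

0.856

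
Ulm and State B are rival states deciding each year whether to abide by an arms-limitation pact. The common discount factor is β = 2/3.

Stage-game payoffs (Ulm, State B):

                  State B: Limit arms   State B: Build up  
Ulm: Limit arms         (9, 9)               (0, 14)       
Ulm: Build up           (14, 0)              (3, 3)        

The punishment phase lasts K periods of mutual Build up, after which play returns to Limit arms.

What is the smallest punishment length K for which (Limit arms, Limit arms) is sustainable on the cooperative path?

2

IC: β(1−β^K)/(1−β) ≥ (14−9)/(9−3) = 5/6.
With β = 2/3: need 1 − β^K ≥ 5/6·(1−2/3)/(2/3), i.e. β^K ≤ 0.5833.
Since (2/3)^1 = 0.6667 and (2/3)^2 = 0.4444, the smallest such K is 2.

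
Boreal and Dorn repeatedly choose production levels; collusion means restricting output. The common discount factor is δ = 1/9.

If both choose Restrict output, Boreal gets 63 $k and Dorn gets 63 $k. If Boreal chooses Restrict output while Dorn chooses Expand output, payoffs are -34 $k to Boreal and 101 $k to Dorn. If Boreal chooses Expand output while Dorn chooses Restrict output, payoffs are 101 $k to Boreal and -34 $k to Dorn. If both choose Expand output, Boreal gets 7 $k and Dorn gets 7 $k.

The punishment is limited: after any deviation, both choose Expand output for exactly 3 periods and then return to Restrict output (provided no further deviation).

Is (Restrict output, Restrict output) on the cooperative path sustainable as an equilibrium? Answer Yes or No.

No

A one-shot deviation gives 101 now, then 7 for 3 periods, then back to 63.
Gain from deviating: (101−63) today; loss: (63−7) in each of the next 3 periods.
No-deviation condition: (63−7)(δ+…+δ^3) ≥ 101−63, i.e. δ+…+δ^3 ≥ 19/28.
At δ = 1/9: δ+…+δ^3 = 0.1248 < 0.6786.
So cooperation is not sustainable.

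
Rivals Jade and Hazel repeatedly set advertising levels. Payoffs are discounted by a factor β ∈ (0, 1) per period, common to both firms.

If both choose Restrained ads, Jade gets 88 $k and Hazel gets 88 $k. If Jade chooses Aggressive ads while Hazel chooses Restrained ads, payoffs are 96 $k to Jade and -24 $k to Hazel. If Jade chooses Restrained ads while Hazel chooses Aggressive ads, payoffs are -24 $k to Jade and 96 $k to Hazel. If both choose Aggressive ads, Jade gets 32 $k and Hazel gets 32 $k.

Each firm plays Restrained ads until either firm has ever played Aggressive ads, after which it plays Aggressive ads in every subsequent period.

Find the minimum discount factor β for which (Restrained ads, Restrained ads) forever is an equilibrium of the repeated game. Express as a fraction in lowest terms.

1/8

88/(1−β) ≥ 96 + 32β/(1−β)
88 ≥ 96 − 64β
β ≥ 8/64 = 1/8.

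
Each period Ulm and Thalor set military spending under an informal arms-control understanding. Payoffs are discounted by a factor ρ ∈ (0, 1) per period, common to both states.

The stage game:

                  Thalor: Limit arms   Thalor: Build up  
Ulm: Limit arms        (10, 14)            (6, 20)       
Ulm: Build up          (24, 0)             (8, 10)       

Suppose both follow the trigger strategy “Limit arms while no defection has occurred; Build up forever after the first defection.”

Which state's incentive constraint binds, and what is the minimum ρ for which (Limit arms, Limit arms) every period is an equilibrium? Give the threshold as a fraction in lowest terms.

Ulm; ρ ≥ 7/8

Ulm: cooperation gives 10 each period; deviation gives 24 once then 8 forever.
  10/(1−ρ) ≥ 24 + 8ρ/(1−ρ) ⇒ ρ ≥ 14/16 = 7/8.
Thalor: cooperation gives 14 each period; deviation gives 20 once then 10 forever.
  ρ ≥ 6/10 = 3/5.
Both must hold, so the binding constraint is Ulm's: ρ ≥ 7/8.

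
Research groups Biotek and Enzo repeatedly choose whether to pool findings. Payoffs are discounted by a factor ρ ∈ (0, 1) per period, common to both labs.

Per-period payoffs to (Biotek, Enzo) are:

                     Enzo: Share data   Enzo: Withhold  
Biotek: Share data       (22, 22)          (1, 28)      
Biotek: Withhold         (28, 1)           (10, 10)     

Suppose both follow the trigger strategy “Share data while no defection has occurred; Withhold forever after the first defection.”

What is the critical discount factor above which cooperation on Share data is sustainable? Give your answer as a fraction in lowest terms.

22/(1−ρ) ≥ 28 + 10ρ/(1−ρ)
22 ≥ 28 − 18ρ
ρ ≥ 6/18 = 1/3.

1/3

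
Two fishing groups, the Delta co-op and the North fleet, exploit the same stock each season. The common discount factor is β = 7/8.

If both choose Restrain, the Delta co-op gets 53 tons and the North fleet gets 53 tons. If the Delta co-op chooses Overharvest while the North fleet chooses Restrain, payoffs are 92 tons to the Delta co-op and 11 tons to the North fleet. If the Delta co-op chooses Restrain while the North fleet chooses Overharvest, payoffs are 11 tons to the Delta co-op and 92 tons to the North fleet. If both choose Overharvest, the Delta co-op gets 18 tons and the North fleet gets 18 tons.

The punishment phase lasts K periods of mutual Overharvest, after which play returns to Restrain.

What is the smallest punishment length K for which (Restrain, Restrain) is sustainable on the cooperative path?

No profitable deviation requires (53−18)(β+…+β^K) ≥ 92−53, i.e. β+…+β^K ≥ 39/35 ≈ 1.1143.
With β = 7/8, the partial sums are K=1: 0.8750, K=2: 1.6406.
K = 2 is the first length at which the sum reaches 1.1143.

2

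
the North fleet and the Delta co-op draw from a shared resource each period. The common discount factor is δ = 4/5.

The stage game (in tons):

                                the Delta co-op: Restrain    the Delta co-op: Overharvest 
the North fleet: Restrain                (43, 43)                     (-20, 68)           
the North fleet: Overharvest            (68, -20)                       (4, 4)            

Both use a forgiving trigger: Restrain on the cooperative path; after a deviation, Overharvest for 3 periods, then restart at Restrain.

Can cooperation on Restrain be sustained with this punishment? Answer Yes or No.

IC: δ+…+δ^3 ≥ (68−43)/(43−4) = 25/39.
At δ = 4/5: partial sum = 1.9520 ≥ 0.6410. Cooperation sustainable.

Yes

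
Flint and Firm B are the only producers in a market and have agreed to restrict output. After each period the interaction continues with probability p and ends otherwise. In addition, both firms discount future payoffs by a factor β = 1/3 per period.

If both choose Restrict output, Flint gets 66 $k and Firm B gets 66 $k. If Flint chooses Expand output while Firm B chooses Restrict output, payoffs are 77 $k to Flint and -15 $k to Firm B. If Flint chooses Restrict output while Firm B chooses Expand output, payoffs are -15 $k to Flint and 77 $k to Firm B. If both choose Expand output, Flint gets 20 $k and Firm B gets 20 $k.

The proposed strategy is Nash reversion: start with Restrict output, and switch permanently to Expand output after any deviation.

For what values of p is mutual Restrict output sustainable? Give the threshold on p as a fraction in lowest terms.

11/19

Expected continuation weight on next period's payoff is β·p = 1/3·p, which plays the role of the discount factor.
Cooperation requires 1/3·p ≥ (77−66)/(77−20) = 11/57, hence p ≥ 11/19.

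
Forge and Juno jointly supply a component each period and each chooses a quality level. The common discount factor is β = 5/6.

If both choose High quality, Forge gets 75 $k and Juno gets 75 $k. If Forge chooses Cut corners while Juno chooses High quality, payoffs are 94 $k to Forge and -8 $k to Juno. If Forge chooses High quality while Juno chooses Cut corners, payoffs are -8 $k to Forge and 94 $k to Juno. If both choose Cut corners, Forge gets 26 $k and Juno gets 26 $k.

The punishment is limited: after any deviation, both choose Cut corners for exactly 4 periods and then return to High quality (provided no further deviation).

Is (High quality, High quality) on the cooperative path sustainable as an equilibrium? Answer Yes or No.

A one-shot deviation gives 94 now, then 26 for 4 periods, then back to 75.
Gain from deviating: (94−75) today; loss: (75−26) in each of the next 4 periods.
No-deviation condition: (75−26)(β+…+β^4) ≥ 94−75, i.e. β+…+β^4 ≥ 19/49.
At β = 5/6: β+…+β^4 = 2.5887 ≥ 0.3878.
So cooperation is sustainable.

Yes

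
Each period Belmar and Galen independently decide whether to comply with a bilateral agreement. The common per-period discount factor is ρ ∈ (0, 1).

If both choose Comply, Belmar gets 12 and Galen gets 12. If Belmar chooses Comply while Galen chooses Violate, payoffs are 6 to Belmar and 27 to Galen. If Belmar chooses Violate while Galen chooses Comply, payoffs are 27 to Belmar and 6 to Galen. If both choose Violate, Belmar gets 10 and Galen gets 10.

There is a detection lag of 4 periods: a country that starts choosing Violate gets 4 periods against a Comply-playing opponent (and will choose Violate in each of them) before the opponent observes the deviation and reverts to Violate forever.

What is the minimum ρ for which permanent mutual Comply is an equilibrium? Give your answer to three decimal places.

0.969

Deviating for the 4 undetected periods gains 27−12 = 15 per period over cooperation, then loses 12−10 = 2 per period forever once punishment starts.
Gain: 15(1 + ρ + … + ρ^3); loss: 2·ρ^4/(1−ρ).
No profitable deviation ⇔ 15(1−ρ^4) ≤ 2·ρ^4, i.e. ρ^4 ≥ 15/(15+2) = 15/17.
Hence ρ ≥ (15/17)^(1/4) ≈ 0.969.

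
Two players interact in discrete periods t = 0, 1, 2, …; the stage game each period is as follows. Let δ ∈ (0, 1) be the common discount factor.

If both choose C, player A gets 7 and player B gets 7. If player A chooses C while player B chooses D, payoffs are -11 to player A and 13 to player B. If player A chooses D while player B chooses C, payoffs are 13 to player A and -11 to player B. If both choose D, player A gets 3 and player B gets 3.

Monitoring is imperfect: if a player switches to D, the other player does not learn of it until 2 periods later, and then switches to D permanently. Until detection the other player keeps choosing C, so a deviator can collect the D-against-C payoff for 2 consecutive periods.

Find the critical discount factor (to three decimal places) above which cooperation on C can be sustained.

0.775

The best deviation is to choose D for all 2 undetected periods, earning 13 each, then 3 forever once detected.
Deviation value: 13(1−δ^2)/(1−δ) + 3δ^2/(1−δ); cooperation value: 7/(1−δ).
IC: 7 ≥ 13(1−δ^2) + 3δ^2 = 13 − 10δ^2.
So δ^2 ≥ 6/10 = 3/5, giving δ ≥ (3/5)^(1/2) ≈ 0.775.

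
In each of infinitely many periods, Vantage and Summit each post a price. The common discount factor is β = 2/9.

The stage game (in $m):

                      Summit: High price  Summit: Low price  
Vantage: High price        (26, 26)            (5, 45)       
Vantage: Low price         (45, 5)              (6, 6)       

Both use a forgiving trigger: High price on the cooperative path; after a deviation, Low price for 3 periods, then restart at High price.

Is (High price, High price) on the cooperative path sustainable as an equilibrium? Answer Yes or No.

IC: β+…+β^3 ≥ (45−26)/(26−6) = 19/20.
At β = 2/9: partial sum = 0.2826 < 0.9500. Cooperation not sustainable.

No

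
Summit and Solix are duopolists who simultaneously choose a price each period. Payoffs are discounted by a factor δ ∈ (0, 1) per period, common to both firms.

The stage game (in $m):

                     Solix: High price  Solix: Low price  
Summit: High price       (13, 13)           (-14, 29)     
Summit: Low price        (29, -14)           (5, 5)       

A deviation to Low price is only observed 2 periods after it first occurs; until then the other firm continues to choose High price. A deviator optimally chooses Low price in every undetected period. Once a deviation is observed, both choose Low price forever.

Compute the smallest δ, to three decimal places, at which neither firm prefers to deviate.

0.816

Deviating for the 2 undetected periods gains 29−13 = 16 per period over cooperation, then loses 13−5 = 8 per period forever once punishment starts.
Gain: 16(1 + δ + … + δ^1); loss: 8·δ^2/(1−δ).
No profitable deviation ⇔ 16(1−δ^2) ≤ 8·δ^2, i.e. δ^2 ≥ 16/(16+8) = 2/3.
Hence δ ≥ (2/3)^(1/2) ≈ 0.816.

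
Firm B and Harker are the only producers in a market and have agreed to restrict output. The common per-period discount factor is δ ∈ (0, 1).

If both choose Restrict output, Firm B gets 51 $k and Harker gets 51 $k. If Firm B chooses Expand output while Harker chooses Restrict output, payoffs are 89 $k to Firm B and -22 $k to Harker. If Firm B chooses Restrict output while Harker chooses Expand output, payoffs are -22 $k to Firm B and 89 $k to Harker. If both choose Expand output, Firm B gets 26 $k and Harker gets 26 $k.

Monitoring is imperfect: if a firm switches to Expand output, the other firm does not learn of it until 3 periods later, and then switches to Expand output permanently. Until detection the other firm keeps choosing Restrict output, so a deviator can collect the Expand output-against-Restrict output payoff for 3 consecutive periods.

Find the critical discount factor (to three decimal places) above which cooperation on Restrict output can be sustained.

A deviator earns 89 for 3 periods, then 26 forever; cooperating earns 51 forever. Multiplying the IC by (1−δ):
51 ≥ 89(1−δ^3) + 26δ^3, so 63·δ^3 ≥ 38 and δ^3 ≥ 38/63.
δ ≥ (38/63)^(1/3) ≈ 0.845.

0.845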